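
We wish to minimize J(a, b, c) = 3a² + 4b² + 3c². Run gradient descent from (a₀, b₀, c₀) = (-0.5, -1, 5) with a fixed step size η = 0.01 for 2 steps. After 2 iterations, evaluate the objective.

∇J = (6a, 8b, 6c)
(a₁, b₁, c₁) = (-0.5, -1, 5) − 0.01·(-3, -8, 30) = (-0.47, -0.92, 4.7)
(a₂, b₂, c₂) = (-0.47, -0.92, 4.7) − 0.01·(-2.82, -7.36, 28.2) = (-0.4418, -0.8464, 4.418)
J(-0.4418, -0.8464, 4.418) = 62.00730556

62.00730556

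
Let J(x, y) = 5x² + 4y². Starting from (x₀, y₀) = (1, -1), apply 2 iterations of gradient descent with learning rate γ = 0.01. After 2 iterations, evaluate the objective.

6.14607184

∇J = (10x, 8y)
(x₁, y₁) = (1, -1) − 0.01·(10, -8) = (0.9, -0.92)
(x₂, y₂) = (0.9, -0.92) − 0.01·(9, -7.36) = (0.81, -0.8464)
J(0.81, -0.8464) = 6.14607184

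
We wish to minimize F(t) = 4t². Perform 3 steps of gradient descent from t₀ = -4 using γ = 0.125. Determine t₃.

0

F′(t) = 8t
t₁ = -4 − 0.125·(-32) = 0
t₂ = 0 − 0.125·0 = 0
t₃ = 0 − 0.125·0 = 0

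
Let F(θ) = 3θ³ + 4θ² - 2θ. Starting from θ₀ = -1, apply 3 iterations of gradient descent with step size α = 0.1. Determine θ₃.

F′(θ) = 9θ² + 8θ - 2
θ₁ = -1 − 0.1·(-1) = -0.9
θ₂ = -0.9 − 0.1·(-1.91) = -0.709
θ₃ = -0.709 − 0.1·(-3.147871) = -0.3942129

-0.3942129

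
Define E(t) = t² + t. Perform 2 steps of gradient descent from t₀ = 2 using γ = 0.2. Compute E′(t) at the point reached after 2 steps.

E′(t) = 2t + 1
Step 1: E′(2) = 5; t₁ = 2 − 0.2·5 = 1
Step 2: E′(1) = 3; t₂ = 1 − 0.2·3 = 0.4
E′(t) at (0.4) = 1.8

1.8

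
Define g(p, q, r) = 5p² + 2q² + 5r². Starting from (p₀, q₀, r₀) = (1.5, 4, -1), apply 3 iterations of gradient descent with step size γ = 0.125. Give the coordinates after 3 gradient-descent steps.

(-0.0234375, 0.5, 0.015625)

∇g = (10p, 4q, 10r)
Step 1: at (1.5, 4, -1), ∇g = (15, 16, -10) → (1.5, 4, -1) − 0.125·(15, 16, -10) = (-0.375, 2, 0.25)
Step 2: at (-0.375, 2, 0.25), ∇g = (-3.75, 8, 2.5) → (-0.375, 2, 0.25) − 0.125·(-3.75, 8, 2.5) = (0.09375, 1, -0.0625)
Step 3: at (0.09375, 1, -0.0625), ∇g = (0.9375, 4, -0.625) → (0.09375, 1, -0.0625) − 0.125·(0.9375, 4, -0.625) = (-0.0234375, 0.5, 0.015625)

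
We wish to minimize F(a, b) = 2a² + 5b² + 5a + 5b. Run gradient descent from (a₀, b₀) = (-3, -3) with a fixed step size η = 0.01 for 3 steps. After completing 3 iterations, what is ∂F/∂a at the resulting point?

-6.193152

∇F = (4a + 5, 10b + 5)
Step 1: at (-3, -3), ∇F = (-7, -25) → (-3, -3) − 0.01·(-7, -25) = (-2.93, -2.75)
Step 2: at (-2.93, -2.75), ∇F = (-6.72, -22.5) → (-2.93, -2.75) − 0.01·(-6.72, -22.5) = (-2.8628, -2.525)
Step 3: at (-2.8628, -2.525), ∇F = (-6.4512, -20.25) → (-2.8628, -2.525) − 0.01·(-6.4512, -20.25) = (-2.798288, -2.3225)
∂F/∂a at (-2.798288, -2.3225) = -6.193152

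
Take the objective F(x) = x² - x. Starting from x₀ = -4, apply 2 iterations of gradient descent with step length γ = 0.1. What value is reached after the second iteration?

-2.38

F′(x) = 2x - 1
Step 1: F′(-4) = -9; x₁ = -4 − 0.1·(-9) = -3.1
Step 2: F′(-3.1) = -7.2; x₂ = -3.1 − 0.1·(-7.2) = -2.38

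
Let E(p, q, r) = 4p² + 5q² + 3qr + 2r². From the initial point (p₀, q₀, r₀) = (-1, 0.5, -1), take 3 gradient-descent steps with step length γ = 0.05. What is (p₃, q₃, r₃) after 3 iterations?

(-0.216, 0.279625, -0.6576875)

∇E = (8p, 10q + 3r, 3q + 4r)
(p₁, q₁, r₁) = (-1, 0.5, -1) − 0.05·(-8, 2, -2.5) = (-0.6, 0.4, -0.875)
(p₂, q₂, r₂) = (-0.6, 0.4, -0.875) − 0.05·(-4.8, 1.375, -2.3) = (-0.36, 0.33125, -0.76)
(p₃, q₃, r₃) = (-0.36, 0.33125, -0.76) − 0.05·(-2.88, 1.0325, -2.04625) = (-0.216, 0.279625, -0.6576875)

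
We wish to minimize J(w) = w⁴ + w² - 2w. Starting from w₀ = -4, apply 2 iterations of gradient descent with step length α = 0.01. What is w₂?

-1.19695584

J′(w) = 4w³ + 2w - 2
w₁ = -4 − 0.01·(-266) = -1.34
w₂ = -1.34 − 0.01·(-14.304416) = -1.19695584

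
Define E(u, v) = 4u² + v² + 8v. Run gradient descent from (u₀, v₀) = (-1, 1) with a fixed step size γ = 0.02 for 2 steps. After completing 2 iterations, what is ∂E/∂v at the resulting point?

∇E = (8u, 2v + 8)
(u₁, v₁) = (-1, 1) − 0.02·(-8, 10) = (-0.84, 0.8)
(u₂, v₂) = (-0.84, 0.8) − 0.02·(-6.72, 9.6) = (-0.7056, 0.608)
∂E/∂v at (-0.7056, 0.608) = 9.216

9.216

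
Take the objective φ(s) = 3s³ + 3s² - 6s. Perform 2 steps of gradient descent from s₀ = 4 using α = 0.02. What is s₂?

φ′(s) = 9s² + 6s - 6
s₁ = 4 − 0.02·162 = 0.76
s₂ = 0.76 − 0.02·3.7584 = 0.684832

0.684832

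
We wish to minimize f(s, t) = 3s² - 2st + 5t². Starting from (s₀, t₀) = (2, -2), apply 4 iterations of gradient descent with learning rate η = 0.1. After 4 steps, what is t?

0.0224

∇f = (6s - 2t, -2s + 10t)
(s₁, t₁) = (2, -2) − 0.1·(16, -24) = (0.4, 0.4)
(s₂, t₂) = (0.4, 0.4) − 0.1·(1.6, 3.2) = (0.24, 0.08)
(s₃, t₃) = (0.24, 0.08) − 0.1·(1.28, 0.32) = (0.112, 0.048)
(s₄, t₄) = (0.112, 0.048) − 0.1·(0.576, 0.256) = (0.0544, 0.0224)
t = 0.0224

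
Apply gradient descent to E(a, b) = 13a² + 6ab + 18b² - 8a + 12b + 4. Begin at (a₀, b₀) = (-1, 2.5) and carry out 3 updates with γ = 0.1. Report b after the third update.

∇E = (26a + 6b - 8, 6a + 36b + 12)
(a₁, b₁) = (-1, 2.5) − 0.1·(-19, 96) = (0.9, -7.1)
(a₂, b₂) = (0.9, -7.1) − 0.1·(-27.2, -238.2) = (3.62, 16.72)
(a₃, b₃) = (3.62, 16.72) − 0.1·(186.44, 635.64) = (-15.024, -46.844)
b = -46.844

-46.844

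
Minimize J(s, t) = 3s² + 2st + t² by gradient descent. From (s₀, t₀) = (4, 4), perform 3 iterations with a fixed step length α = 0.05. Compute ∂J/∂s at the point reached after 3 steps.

8.608

∇J = (6s + 2t, 2s + 2t)
(s₁, t₁) = (4, 4) − 0.05·(32, 16) = (2.4, 3.2)
(s₂, t₂) = (2.4, 3.2) − 0.05·(20.8, 11.2) = (1.36, 2.64)
(s₃, t₃) = (1.36, 2.64) − 0.05·(13.44, 8) = (0.688, 2.24)
∂J/∂s at (0.688, 2.24) = 8.608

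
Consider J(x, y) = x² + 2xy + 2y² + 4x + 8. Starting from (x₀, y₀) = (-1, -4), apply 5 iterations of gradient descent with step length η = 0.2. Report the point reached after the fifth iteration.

(-1.88128, 0.69056)

∇J = (2x + 2y + 4, 2x + 4y)
Step 1: at (-1, -4), ∇J = (-6, -18) → (-1, -4) − 0.2·(-6, -18) = (0.2, -0.4)
Step 2: at (0.2, -0.4), ∇J = (3.6, -1.2) → (0.2, -0.4) − 0.2·(3.6, -1.2) = (-0.52, -0.16)
Step 3: at (-0.52, -0.16), ∇J = (2.64, -1.68) → (-0.52, -0.16) − 0.2·(2.64, -1.68) = (-1.048, 0.176)
Step 4: at (-1.048, 0.176), ∇J = (2.256, -1.392) → (-1.048, 0.176) − 0.2·(2.256, -1.392) = (-1.4992, 0.4544)
Step 5: at (-1.4992, 0.4544), ∇J = (1.9104, -1.1808) → (-1.4992, 0.4544) − 0.2·(1.9104, -1.1808) = (-1.88128, 0.69056)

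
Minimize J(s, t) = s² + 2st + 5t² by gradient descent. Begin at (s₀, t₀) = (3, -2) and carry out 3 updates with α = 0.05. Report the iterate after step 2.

(2.74, -0.94)

∇J = (2s + 2t, 2s + 10t)
(s₁, t₁) = (3, -2) − 0.05·(2, -14) = (2.9, -1.3)
(s₂, t₂) = (2.9, -1.3) − 0.05·(3.2, -7.2) = (2.74, -0.94)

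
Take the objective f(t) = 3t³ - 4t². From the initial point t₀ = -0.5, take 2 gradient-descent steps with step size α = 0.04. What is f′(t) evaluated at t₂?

22.33850625

f′(t) = 9t² - 8t
t₁ = -0.5 − 0.04·6.25 = -0.75
t₂ = -0.75 − 0.04·11.0625 = -1.1925
f′(t) at (-1.1925) = 22.33850625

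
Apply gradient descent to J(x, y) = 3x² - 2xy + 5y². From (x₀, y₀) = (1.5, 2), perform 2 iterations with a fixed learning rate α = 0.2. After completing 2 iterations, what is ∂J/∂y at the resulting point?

∇J = (6x - 2y, -2x + 10y)
Step 1: at (1.5, 2), ∇J = (5, 17) → (1.5, 2) − 0.2·(5, 17) = (0.5, -1.4)
Step 2: at (0.5, -1.4), ∇J = (5.8, -15) → (0.5, -1.4) − 0.2·(5.8, -15) = (-0.66, 1.6)
∂J/∂y at (-0.66, 1.6) = 17.32

17.32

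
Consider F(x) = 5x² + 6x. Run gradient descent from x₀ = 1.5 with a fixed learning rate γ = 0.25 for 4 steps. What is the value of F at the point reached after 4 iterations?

563.3173828125

F′(x) = 10x + 6
x₁ = 1.5 − 0.25·21 = -3.75
x₂ = -3.75 − 0.25·(-31.5) = 4.125
x₃ = 4.125 − 0.25·47.25 = -7.6875
x₄ = -7.6875 − 0.25·(-70.875) = 10.03125
F(10.03125) = 563.3173828125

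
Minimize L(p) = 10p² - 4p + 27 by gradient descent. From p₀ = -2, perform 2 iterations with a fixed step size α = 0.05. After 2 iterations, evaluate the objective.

26.6

L′(p) = 20p - 4
Step 1: L′(-2) = -44; p₁ = -2 − 0.05·(-44) = 0.2
Step 2: L′(0.2) = 0; p₂ = 0.2 − 0.05·0 = 0.2
L(0.2) = 26.6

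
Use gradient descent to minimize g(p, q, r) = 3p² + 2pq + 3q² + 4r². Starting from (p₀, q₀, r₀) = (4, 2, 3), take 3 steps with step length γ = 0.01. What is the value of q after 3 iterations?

1.451328

∇g = (6p + 2q, 2p + 6q, 8r)
Step 1: at (4, 2, 3), ∇g = (28, 20, 24) → (4, 2, 3) − 0.01·(28, 20, 24) = (3.72, 1.8, 2.76)
Step 2: at (3.72, 1.8, 2.76), ∇g = (25.92, 18.24, 22.08) → (3.72, 1.8, 2.76) − 0.01·(25.92, 18.24, 22.08) = (3.4608, 1.6176, 2.5392)
Step 3: at (3.4608, 1.6176, 2.5392), ∇g = (24, 16.6272, 20.3136) → (3.4608, 1.6176, 2.5392) − 0.01·(24, 16.6272, 20.3136) = (3.2208, 1.451328, 2.336064)
q = 1.451328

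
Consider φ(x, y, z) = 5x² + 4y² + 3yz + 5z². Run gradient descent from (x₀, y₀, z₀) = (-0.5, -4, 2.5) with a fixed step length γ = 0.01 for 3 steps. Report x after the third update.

-0.3645

∇φ = (10x, 8y + 3z, 3y + 10z)
Step 1: at (-0.5, -4, 2.5), ∇φ = (-5, -24.5, 13) → (-0.5, -4, 2.5) − 0.01·(-5, -24.5, 13) = (-0.45, -3.755, 2.37)
Step 2: at (-0.45, -3.755, 2.37), ∇φ = (-4.5, -22.93, 12.435) → (-0.45, -3.755, 2.37) − 0.01·(-4.5, -22.93, 12.435) = (-0.405, -3.5257, 2.24565)
Step 3: at (-0.405, -3.5257, 2.24565), ∇φ = (-4.05, -21.46865, 11.8794) → (-0.405, -3.5257, 2.24565) − 0.01·(-4.05, -21.46865, 11.8794) = (-0.3645, -3.3110135, 2.126856)
x = -0.3645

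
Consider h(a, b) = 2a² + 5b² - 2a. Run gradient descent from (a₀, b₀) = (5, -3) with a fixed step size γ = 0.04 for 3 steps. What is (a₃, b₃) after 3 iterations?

(3.167168, -0.648)

∇h = (4a - 2, 10b)
Step 1: at (5, -3), ∇h = (18, -30) → (5, -3) − 0.04·(18, -30) = (4.28, -1.8)
Step 2: at (4.28, -1.8), ∇h = (15.12, -18) → (4.28, -1.8) − 0.04·(15.12, -18) = (3.6752, -1.08)
Step 3: at (3.6752, -1.08), ∇h = (12.7008, -10.8) → (3.6752, -1.08) − 0.04·(12.7008, -10.8) = (3.167168, -0.648)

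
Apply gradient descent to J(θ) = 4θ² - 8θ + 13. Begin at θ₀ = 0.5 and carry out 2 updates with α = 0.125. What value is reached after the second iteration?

J′(θ) = 8θ - 8
θ₁ = 0.5 − 0.125·(-4) = 1
θ₂ = 1 − 0.125·0 = 1

1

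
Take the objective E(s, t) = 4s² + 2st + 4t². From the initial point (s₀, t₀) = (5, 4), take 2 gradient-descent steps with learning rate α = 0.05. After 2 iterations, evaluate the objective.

∇E = (8s + 2t, 2s + 8t)
Step 1: at (5, 4), ∇E = (48, 42) → (5, 4) − 0.05·(48, 42) = (2.6, 1.9)
Step 2: at (2.6, 1.9), ∇E = (24.6, 20.4) → (2.6, 1.9) − 0.05·(24.6, 20.4) = (1.37, 0.88)
E(1.37, 0.88) = 13.0164

13.0164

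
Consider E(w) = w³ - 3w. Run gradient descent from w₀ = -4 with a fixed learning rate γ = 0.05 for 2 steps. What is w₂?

-11.959375

E′(w) = 3w² - 3
w₁ = -4 − 0.05·45 = -6.25
w₂ = -6.25 − 0.05·114.1875 = -11.959375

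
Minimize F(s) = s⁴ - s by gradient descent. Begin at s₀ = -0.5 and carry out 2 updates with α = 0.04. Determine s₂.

F′(s) = 4s³ - 1
Step 1: F′(-0.5) = -1.5; s₁ = -0.5 − 0.04·(-1.5) = -0.44
Step 2: F′(-0.44) = -1.340736; s₂ = -0.44 − 0.04·(-1.340736) = -0.38637056

-0.38637056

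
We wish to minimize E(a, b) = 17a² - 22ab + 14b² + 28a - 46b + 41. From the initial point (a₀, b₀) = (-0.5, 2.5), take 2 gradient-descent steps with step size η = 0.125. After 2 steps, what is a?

∇E = (34a - 22b + 28, -22a + 28b - 46)
(a₁, b₁) = (-0.5, 2.5) − 0.125·(-44, 35) = (5, -1.875)
(a₂, b₂) = (5, -1.875) − 0.125·(239.25, -208.5) = (-24.90625, 24.1875)
a = -24.90625

-24.90625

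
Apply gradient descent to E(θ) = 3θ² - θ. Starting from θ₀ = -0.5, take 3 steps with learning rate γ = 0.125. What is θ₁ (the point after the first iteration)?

0

E′(θ) = 6θ - 1
θ₁ = -0.5 − 0.125·(-4) = 0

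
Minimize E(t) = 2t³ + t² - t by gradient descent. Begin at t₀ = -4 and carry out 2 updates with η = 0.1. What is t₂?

-106.834

E′(t) = 6t² + 2t - 1
Step 1: E′(-4) = 87; t₁ = -4 − 0.1·87 = -12.7
Step 2: E′(-12.7) = 941.34; t₂ = -12.7 − 0.1·941.34 = -106.834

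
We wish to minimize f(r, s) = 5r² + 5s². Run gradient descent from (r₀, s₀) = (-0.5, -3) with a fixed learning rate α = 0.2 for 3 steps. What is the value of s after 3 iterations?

∇f = (10r, 10s)
Step 1: at (-0.5, -3), ∇f = (-5, -30) → (-0.5, -3) − 0.2·(-5, -30) = (0.5, 3)
Step 2: at (0.5, 3), ∇f = (5, 30) → (0.5, 3) − 0.2·(5, 30) = (-0.5, -3)
Step 3: at (-0.5, -3), ∇f = (-5, -30) → (-0.5, -3) − 0.2·(-5, -30) = (0.5, 3)
s = 3

3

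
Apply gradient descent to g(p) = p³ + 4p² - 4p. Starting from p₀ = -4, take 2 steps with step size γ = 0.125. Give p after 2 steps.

g′(p) = 3p² + 8p - 4
Step 1: g′(-4) = 12; p₁ = -4 − 0.125·12 = -5.5
Step 2: g′(-5.5) = 42.75; p₂ = -5.5 − 0.125·42.75 = -10.84375

-10.84375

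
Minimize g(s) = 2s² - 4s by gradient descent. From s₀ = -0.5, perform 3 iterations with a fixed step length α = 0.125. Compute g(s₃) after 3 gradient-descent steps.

-1.9296875

g′(s) = 4s - 4
Step 1: g′(-0.5) = -6; s₁ = -0.5 − 0.125·(-6) = 0.25
Step 2: g′(0.25) = -3; s₂ = 0.25 − 0.125·(-3) = 0.625
Step 3: g′(0.625) = -1.5; s₃ = 0.625 − 0.125·(-1.5) = 0.8125
g(0.8125) = -1.9296875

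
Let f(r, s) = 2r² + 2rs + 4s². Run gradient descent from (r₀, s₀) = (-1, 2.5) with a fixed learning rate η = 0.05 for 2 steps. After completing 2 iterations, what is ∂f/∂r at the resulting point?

∇f = (4r + 2s, 2r + 8s)
(r₁, s₁) = (-1, 2.5) − 0.05·(1, 18) = (-1.05, 1.6)
(r₂, s₂) = (-1.05, 1.6) − 0.05·(-1, 10.7) = (-1, 1.065)
∂f/∂r at (-1, 1.065) = -1.87

-1.87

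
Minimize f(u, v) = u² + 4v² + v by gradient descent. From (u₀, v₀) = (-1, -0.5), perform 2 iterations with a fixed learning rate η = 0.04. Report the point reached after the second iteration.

∇f = (2u, 8v + 1)
(u₁, v₁) = (-1, -0.5) − 0.04·(-2, -3) = (-0.92, -0.38)
(u₂, v₂) = (-0.92, -0.38) − 0.04·(-1.84, -2.04) = (-0.8464, -0.2984)

(-0.8464, -0.2984)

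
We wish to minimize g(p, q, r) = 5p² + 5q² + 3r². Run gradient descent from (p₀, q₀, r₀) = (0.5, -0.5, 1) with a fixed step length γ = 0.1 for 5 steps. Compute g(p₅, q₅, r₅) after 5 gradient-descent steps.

∇g = (10p, 10q, 6r)
(p₁, q₁, r₁) = (0.5, -0.5, 1) − 0.1·(5, -5, 6) = (0, 0, 0.4)
(p₂, q₂, r₂) = (0, 0, 0.4) − 0.1·(0, 0, 2.4) = (0, 0, 0.16)
(p₃, q₃, r₃) = (0, 0, 0.16) − 0.1·(0, 0, 0.96) = (0, 0, 0.064)
(p₄, q₄, r₄) = (0, 0, 0.064) − 0.1·(0, 0, 0.384) = (0, 0, 0.0256)
(p₅, q₅, r₅) = (0, 0, 0.0256) − 0.1·(0, 0, 0.1536) = (0, 0, 0.01024)
g(0, 0, 0.01024) = 0.0003145728

0.0003145728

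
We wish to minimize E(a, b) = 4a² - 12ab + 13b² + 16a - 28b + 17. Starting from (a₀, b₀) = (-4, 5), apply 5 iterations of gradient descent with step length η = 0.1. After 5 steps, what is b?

-241.78624

∇E = (8a - 12b + 16, -12a + 26b - 28)
Step 1: at (-4, 5), ∇E = (-76, 150) → (-4, 5) − 0.1·(-76, 150) = (3.6, -10)
Step 2: at (3.6, -10), ∇E = (164.8, -331.2) → (3.6, -10) − 0.1·(164.8, -331.2) = (-12.88, 23.12)
Step 3: at (-12.88, 23.12), ∇E = (-364.48, 727.68) → (-12.88, 23.12) − 0.1·(-364.48, 727.68) = (23.568, -49.648)
Step 4: at (23.568, -49.648), ∇E = (800.32, -1601.664) → (23.568, -49.648) − 0.1·(800.32, -1601.664) = (-56.464, 110.5184)
Step 5: at (-56.464, 110.5184), ∇E = (-1761.9328, 3523.0464) → (-56.464, 110.5184) − 0.1·(-1761.9328, 3523.0464) = (119.72928, -241.78624)
b = -241.78624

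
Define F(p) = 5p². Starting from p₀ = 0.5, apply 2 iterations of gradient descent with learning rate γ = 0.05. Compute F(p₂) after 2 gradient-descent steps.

0.078125

F′(p) = 10p
p₁ = 0.5 − 0.05·5 = 0.25
p₂ = 0.25 − 0.05·2.5 = 0.125
F(0.125) = 0.078125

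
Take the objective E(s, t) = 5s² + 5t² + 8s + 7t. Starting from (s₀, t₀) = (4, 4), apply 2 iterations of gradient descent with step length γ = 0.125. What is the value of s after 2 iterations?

∇E = (10s + 8, 10t + 7)
(s₁, t₁) = (4, 4) − 0.125·(48, 47) = (-2, -1.875)
(s₂, t₂) = (-2, -1.875) − 0.125·(-12, -11.75) = (-0.5, -0.40625)
s = -0.5

-0.5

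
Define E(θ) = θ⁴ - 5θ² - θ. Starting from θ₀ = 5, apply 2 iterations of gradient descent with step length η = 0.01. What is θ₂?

E′(θ) = 4θ³ - 10θ - 1
θ₁ = 5 − 0.01·449 = 0.51
θ₂ = 0.51 − 0.01·(-5.569396) = 0.56569396

0.56569396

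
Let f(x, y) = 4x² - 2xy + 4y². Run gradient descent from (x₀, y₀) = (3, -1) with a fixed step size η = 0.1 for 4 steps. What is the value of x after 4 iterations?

0.0256

∇f = (8x - 2y, -2x + 8y)
Step 1: at (3, -1), ∇f = (26, -14) → (3, -1) − 0.1·(26, -14) = (0.4, 0.4)
Step 2: at (0.4, 0.4), ∇f = (2.4, 2.4) → (0.4, 0.4) − 0.1·(2.4, 2.4) = (0.16, 0.16)
Step 3: at (0.16, 0.16), ∇f = (0.96, 0.96) → (0.16, 0.16) − 0.1·(0.96, 0.96) = (0.064, 0.064)
Step 4: at (0.064, 0.064), ∇f = (0.384, 0.384) → (0.064, 0.064) − 0.1·(0.384, 0.384) = (0.0256, 0.0256)
x = 0.0256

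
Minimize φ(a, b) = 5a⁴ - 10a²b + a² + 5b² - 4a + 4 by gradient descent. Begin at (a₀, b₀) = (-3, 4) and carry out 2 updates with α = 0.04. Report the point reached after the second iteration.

∇φ = (20a³ - 20ab + 2a - 4, -10a² + 10b)
(a₁, b₁) = (-3, 4) − 0.04·(-310, -50) = (9.4, 6)
(a₂, b₂) = (9.4, 6) − 0.04·(15498.48, -823.6) = (-610.5392, 38.944)

(-610.5392, 38.944)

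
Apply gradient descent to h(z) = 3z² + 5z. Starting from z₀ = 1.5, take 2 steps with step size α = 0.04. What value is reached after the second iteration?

h′(z) = 6z + 5
z₁ = 1.5 − 0.04·14 = 0.94
z₂ = 0.94 − 0.04·10.64 = 0.5144

0.5144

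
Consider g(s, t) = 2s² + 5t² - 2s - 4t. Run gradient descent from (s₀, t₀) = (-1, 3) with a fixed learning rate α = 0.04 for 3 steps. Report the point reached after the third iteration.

(-0.389056, 0.9616)

∇g = (4s - 2, 10t - 4)
Step 1: at (-1, 3), ∇g = (-6, 26) → (-1, 3) − 0.04·(-6, 26) = (-0.76, 1.96)
Step 2: at (-0.76, 1.96), ∇g = (-5.04, 15.6) → (-0.76, 1.96) − 0.04·(-5.04, 15.6) = (-0.5584, 1.336)
Step 3: at (-0.5584, 1.336), ∇g = (-4.2336, 9.36) → (-0.5584, 1.336) − 0.04·(-4.2336, 9.36) = (-0.389056, 0.9616)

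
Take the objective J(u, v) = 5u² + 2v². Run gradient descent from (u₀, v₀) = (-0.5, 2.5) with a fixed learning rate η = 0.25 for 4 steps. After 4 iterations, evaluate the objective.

∇J = (10u, 4v)
(u₁, v₁) = (-0.5, 2.5) − 0.25·(-5, 10) = (0.75, 0)
(u₂, v₂) = (0.75, 0) − 0.25·(7.5, 0) = (-1.125, 0)
(u₃, v₃) = (-1.125, 0) − 0.25·(-11.25, 0) = (1.6875, 0)
(u₄, v₄) = (1.6875, 0) − 0.25·(16.875, 0) = (-2.53125, 0)
J(-2.53125, 0) = 32.0361328125

32.0361328125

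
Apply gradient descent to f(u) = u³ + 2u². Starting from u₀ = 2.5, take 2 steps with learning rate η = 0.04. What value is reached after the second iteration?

0.9153

f′(u) = 3u² + 4u
u₁ = 2.5 − 0.04·28.75 = 1.35
u₂ = 1.35 − 0.04·10.8675 = 0.9153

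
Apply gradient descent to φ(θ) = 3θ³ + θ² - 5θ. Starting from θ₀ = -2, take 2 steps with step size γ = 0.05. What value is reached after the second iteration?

φ′(θ) = 9θ² + 2θ - 5
Step 1: φ′(-2) = 27; θ₁ = -2 − 0.05·27 = -3.35
Step 2: φ′(-3.35) = 89.3025; θ₂ = -3.35 − 0.05·89.3025 = -7.815125

-7.815125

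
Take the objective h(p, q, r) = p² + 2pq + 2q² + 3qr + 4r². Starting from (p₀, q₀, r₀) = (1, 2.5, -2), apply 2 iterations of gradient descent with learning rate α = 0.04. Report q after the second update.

∇h = (2p + 2q, 2p + 4q + 3r, 3q + 8r)
Step 1: at (1, 2.5, -2), ∇h = (7, 6, -8.5) → (1, 2.5, -2) − 0.04·(7, 6, -8.5) = (0.72, 2.26, -1.66)
Step 2: at (0.72, 2.26, -1.66), ∇h = (5.96, 5.5, -6.5) → (0.72, 2.26, -1.66) − 0.04·(5.96, 5.5, -6.5) = (0.4816, 2.04, -1.4)
q = 2.04

2.04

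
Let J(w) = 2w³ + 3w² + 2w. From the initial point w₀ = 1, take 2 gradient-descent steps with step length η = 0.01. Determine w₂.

0.744024

J′(w) = 6w² + 6w + 2
Step 1: J′(1) = 14; w₁ = 1 − 0.01·14 = 0.86
Step 2: J′(0.86) = 11.5976; w₂ = 0.86 − 0.01·11.5976 = 0.744024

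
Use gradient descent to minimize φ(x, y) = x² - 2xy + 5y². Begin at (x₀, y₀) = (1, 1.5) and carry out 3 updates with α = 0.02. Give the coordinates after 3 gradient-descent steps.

(1.02896, 0.867392)

∇φ = (2x - 2y, -2x + 10y)
(x₁, y₁) = (1, 1.5) − 0.02·(-1, 13) = (1.02, 1.24)
(x₂, y₂) = (1.02, 1.24) − 0.02·(-0.44, 10.36) = (1.0288, 1.0328)
(x₃, y₃) = (1.0288, 1.0328) − 0.02·(-0.008, 8.2704) = (1.02896, 0.867392)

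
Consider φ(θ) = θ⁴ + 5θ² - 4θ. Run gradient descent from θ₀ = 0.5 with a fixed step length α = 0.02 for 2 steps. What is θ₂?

0.44769416

φ′(θ) = 4θ³ + 10θ - 4
θ₁ = 0.5 − 0.02·1.5 = 0.47
θ₂ = 0.47 − 0.02·1.115292 = 0.44769416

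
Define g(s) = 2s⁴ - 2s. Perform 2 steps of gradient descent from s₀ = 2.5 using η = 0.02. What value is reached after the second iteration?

g′(s) = 8s³ - 2
s₁ = 2.5 − 0.02·123 = 0.04
s₂ = 0.04 − 0.02·(-1.999488) = 0.07998976

0.07998976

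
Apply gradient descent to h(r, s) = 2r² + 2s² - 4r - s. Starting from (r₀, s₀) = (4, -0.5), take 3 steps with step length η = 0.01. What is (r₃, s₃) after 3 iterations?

∇h = (4r - 4, 4s - 1)
(r₁, s₁) = (4, -0.5) − 0.01·(12, -3) = (3.88, -0.47)
(r₂, s₂) = (3.88, -0.47) − 0.01·(11.52, -2.88) = (3.7648, -0.4412)
(r₃, s₃) = (3.7648, -0.4412) − 0.01·(11.0592, -2.7648) = (3.654208, -0.413552)

(3.654208, -0.413552)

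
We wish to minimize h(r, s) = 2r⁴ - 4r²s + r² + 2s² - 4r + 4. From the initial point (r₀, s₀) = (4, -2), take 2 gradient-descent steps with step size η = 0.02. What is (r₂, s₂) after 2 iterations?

∇h = (8r³ - 8rs + 2r - 4, -4r² + 4s)
(r₁, s₁) = (4, -2) − 0.02·(580, -72) = (-7.6, -0.56)
(r₂, s₂) = (-7.6, -0.56) − 0.02·(-3565.056, -233.28) = (63.70112, 4.1056)

(63.70112, 4.1056)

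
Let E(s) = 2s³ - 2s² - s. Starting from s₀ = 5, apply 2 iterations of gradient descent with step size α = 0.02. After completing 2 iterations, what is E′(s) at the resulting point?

13.645345273344

E′(s) = 6s² - 4s - 1
s₁ = 5 − 0.02·129 = 2.42
s₂ = 2.42 − 0.02·24.4584 = 1.930832
E′(s) at (1.930832) = 13.645345273344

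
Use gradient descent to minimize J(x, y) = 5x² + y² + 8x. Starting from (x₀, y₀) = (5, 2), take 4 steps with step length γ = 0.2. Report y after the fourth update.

∇J = (10x + 8, 2y)
Step 1: at (5, 2), ∇J = (58, 4) → (5, 2) − 0.2·(58, 4) = (-6.6, 1.2)
Step 2: at (-6.6, 1.2), ∇J = (-58, 2.4) → (-6.6, 1.2) − 0.2·(-58, 2.4) = (5, 0.72)
Step 3: at (5, 0.72), ∇J = (58, 1.44) → (5, 0.72) − 0.2·(58, 1.44) = (-6.6, 0.432)
Step 4: at (-6.6, 0.432), ∇J = (-58, 0.864) → (-6.6, 0.432) − 0.2·(-58, 0.864) = (5, 0.2592)
y = 0.2592

0.2592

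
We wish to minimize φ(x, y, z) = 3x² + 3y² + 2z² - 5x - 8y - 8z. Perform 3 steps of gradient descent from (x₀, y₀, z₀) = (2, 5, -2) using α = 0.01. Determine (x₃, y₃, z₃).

∇φ = (6x - 5, 6y - 8, 4z - 8)
Step 1: at (2, 5, -2), ∇φ = (7, 22, -16) → (2, 5, -2) − 0.01·(7, 22, -16) = (1.93, 4.78, -1.84)
Step 2: at (1.93, 4.78, -1.84), ∇φ = (6.58, 20.68, -15.36) → (1.93, 4.78, -1.84) − 0.01·(6.58, 20.68, -15.36) = (1.8642, 4.5732, -1.6864)
Step 3: at (1.8642, 4.5732, -1.6864), ∇φ = (6.1852, 19.4392, -14.7456) → (1.8642, 4.5732, -1.6864) − 0.01·(6.1852, 19.4392, -14.7456) = (1.802348, 4.378808, -1.538944)

(1.802348, 4.378808, -1.538944)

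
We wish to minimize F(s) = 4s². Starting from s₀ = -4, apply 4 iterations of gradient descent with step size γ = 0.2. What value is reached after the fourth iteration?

F′(s) = 8s
Step 1: F′(-4) = -32; s₁ = -4 − 0.2·(-32) = 2.4
Step 2: F′(2.4) = 19.2; s₂ = 2.4 − 0.2·19.2 = -1.44
Step 3: F′(-1.44) = -11.52; s₃ = -1.44 − 0.2·(-11.52) = 0.864
Step 4: F′(0.864) = 6.912; s₄ = 0.864 − 0.2·6.912 = -0.5184

-0.5184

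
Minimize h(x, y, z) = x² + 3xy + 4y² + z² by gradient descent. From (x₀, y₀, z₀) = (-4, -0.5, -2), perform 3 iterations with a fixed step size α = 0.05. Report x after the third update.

∇h = (2x + 3y, 3x + 8y, 2z)
(x₁, y₁, z₁) = (-4, -0.5, -2) − 0.05·(-9.5, -16, -4) = (-3.525, 0.3, -1.8)
(x₂, y₂, z₂) = (-3.525, 0.3, -1.8) − 0.05·(-6.15, -8.175, -3.6) = (-3.2175, 0.70875, -1.62)
(x₃, y₃, z₃) = (-3.2175, 0.70875, -1.62) − 0.05·(-4.30875, -3.9825, -3.24) = (-3.0020625, 0.907875, -1.458)
x = -3.0020625

-3.0020625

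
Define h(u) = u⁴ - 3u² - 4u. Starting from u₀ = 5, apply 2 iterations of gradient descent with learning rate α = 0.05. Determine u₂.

h′(u) = 4u³ - 6u - 4
u₁ = 5 − 0.05·466 = -18.3
u₂ = -18.3 − 0.05·(-24408.148) = 1202.1074

1202.1074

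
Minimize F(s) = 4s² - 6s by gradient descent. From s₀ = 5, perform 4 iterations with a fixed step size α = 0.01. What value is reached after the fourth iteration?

F′(s) = 8s - 6
s₁ = 5 − 0.01·34 = 4.66
s₂ = 4.66 − 0.01·31.28 = 4.3472
s₃ = 4.3472 − 0.01·28.7776 = 4.059424
s₄ = 4.059424 − 0.01·26.475392 = 3.79467008

3.79467008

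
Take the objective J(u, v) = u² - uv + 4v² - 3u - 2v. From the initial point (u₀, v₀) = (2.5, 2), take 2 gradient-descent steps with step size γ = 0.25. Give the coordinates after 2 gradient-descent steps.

∇J = (2u - v - 3, -u + 8v - 2)
Step 1: at (2.5, 2), ∇J = (0, 11.5) → (2.5, 2) − 0.25·(0, 11.5) = (2.5, -0.875)
Step 2: at (2.5, -0.875), ∇J = (2.875, -11.5) → (2.5, -0.875) − 0.25·(2.875, -11.5) = (1.78125, 2)

(1.78125, 2)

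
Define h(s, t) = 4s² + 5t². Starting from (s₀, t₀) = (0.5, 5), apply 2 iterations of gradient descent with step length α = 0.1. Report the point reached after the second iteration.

(0.02, 0)

∇h = (8s, 10t)
Step 1: at (0.5, 5), ∇h = (4, 50) → (0.5, 5) − 0.1·(4, 50) = (0.1, 0)
Step 2: at (0.1, 0), ∇h = (0.8, 0) → (0.1, 0) − 0.1·(0.8, 0) = (0.02, 0)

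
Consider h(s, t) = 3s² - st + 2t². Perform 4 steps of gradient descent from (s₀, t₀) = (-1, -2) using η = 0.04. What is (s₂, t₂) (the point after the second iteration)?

(-0.7072, -1.4784)

∇h = (6s - t, -s + 4t)
Step 1: at (-1, -2), ∇h = (-4, -7) → (-1, -2) − 0.04·(-4, -7) = (-0.84, -1.72)
Step 2: at (-0.84, -1.72), ∇h = (-3.32, -6.04) → (-0.84, -1.72) − 0.04·(-3.32, -6.04) = (-0.7072, -1.4784)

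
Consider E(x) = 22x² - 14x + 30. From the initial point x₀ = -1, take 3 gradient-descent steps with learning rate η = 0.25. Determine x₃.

E′(x) = 44x - 14
x₁ = -1 − 0.25·(-58) = 13.5
x₂ = 13.5 − 0.25·580 = -131.5
x₃ = -131.5 − 0.25·(-5800) = 1318.5

1318.5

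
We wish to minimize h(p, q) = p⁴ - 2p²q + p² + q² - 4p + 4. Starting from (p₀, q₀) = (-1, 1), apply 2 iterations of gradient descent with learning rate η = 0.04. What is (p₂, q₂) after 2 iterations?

∇h = (4p³ - 4pq + 2p - 4, -2p² + 2q)
(p₁, q₁) = (-1, 1) − 0.04·(-6, 0) = (-0.76, 1)
(p₂, q₂) = (-0.76, 1) − 0.04·(-4.235904, 0.8448) = (-0.59056384, 0.966208)

(-0.59056384, 0.966208)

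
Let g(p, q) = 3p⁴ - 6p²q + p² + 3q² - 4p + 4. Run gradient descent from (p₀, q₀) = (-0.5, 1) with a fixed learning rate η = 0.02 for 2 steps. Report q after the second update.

0.829612

∇g = (12p³ - 12pq + 2p - 4, -6p² + 6q)
(p₁, q₁) = (-0.5, 1) − 0.02·(-0.5, 4.5) = (-0.49, 0.91)
(p₂, q₂) = (-0.49, 0.91) − 0.02·(-1.040988, 4.0194) = (-0.46918024, 0.829612)
q = 0.829612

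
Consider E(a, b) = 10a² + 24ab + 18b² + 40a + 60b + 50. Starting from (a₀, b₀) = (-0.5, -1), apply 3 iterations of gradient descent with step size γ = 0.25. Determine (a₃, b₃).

∇E = (20a + 24b + 40, 24a + 36b + 60)
(a₁, b₁) = (-0.5, -1) − 0.25·(6, 12) = (-2, -4)
(a₂, b₂) = (-2, -4) − 0.25·(-96, -132) = (22, 29)
(a₃, b₃) = (22, 29) − 0.25·(1176, 1632) = (-272, -379)

(-272, -379)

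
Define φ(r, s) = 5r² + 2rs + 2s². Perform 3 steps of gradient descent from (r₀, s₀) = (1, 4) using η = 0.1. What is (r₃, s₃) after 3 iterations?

(-0.296, 0.976)

∇φ = (10r + 2s, 2r + 4s)
Step 1: at (1, 4), ∇φ = (18, 18) → (1, 4) − 0.1·(18, 18) = (-0.8, 2.2)
Step 2: at (-0.8, 2.2), ∇φ = (-3.6, 7.2) → (-0.8, 2.2) − 0.1·(-3.6, 7.2) = (-0.44, 1.48)
Step 3: at (-0.44, 1.48), ∇φ = (-1.44, 5.04) → (-0.44, 1.48) − 0.1·(-1.44, 5.04) = (-0.296, 0.976)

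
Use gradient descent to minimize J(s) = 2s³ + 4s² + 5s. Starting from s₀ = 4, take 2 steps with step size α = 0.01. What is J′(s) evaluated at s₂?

J′(s) = 6s² + 8s + 5
Step 1: J′(4) = 133; s₁ = 4 − 0.01·133 = 2.67
Step 2: J′(2.67) = 69.1334; s₂ = 2.67 − 0.01·69.1334 = 1.978666
J′(s) at (1.978666) = 44.320042837336

44.320042837336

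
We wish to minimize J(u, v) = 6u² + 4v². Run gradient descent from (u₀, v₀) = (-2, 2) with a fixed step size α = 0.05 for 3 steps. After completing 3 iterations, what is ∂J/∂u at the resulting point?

-1.536

∇J = (12u, 8v)
Step 1: at (-2, 2), ∇J = (-24, 16) → (-2, 2) − 0.05·(-24, 16) = (-0.8, 1.2)
Step 2: at (-0.8, 1.2), ∇J = (-9.6, 9.6) → (-0.8, 1.2) − 0.05·(-9.6, 9.6) = (-0.32, 0.72)
Step 3: at (-0.32, 0.72), ∇J = (-3.84, 5.76) → (-0.32, 0.72) − 0.05·(-3.84, 5.76) = (-0.128, 0.432)
∂J/∂u at (-0.128, 0.432) = -1.536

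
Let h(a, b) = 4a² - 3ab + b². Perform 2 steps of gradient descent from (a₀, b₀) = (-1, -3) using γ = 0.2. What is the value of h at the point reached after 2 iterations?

∇h = (8a - 3b, -3a + 2b)
Step 1: at (-1, -3), ∇h = (1, -3) → (-1, -3) − 0.2·(1, -3) = (-1.2, -2.4)
Step 2: at (-1.2, -2.4), ∇h = (-2.4, -1.2) → (-1.2, -2.4) − 0.2·(-2.4, -1.2) = (-0.72, -2.16)
h(-0.72, -2.16) = 2.0736

2.0736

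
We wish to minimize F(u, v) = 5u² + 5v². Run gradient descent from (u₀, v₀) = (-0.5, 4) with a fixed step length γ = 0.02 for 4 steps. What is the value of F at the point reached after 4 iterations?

∇F = (10u, 10v)
(u₁, v₁) = (-0.5, 4) − 0.02·(-5, 40) = (-0.4, 3.2)
(u₂, v₂) = (-0.4, 3.2) − 0.02·(-4, 32) = (-0.32, 2.56)
(u₃, v₃) = (-0.32, 2.56) − 0.02·(-3.2, 25.6) = (-0.256, 2.048)
(u₄, v₄) = (-0.256, 2.048) − 0.02·(-2.56, 20.48) = (-0.2048, 1.6384)
F(-0.2048, 1.6384) = 13.631488

13.631488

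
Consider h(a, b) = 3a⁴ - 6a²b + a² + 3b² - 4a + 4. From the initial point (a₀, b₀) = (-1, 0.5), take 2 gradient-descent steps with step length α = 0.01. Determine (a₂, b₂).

∇h = (12a³ - 12ab + 2a - 4, -6a² + 6b)
Step 1: at (-1, 0.5), ∇h = (-12, -3) → (-1, 0.5) − 0.01·(-12, -3) = (-0.88, 0.53)
Step 2: at (-0.88, 0.53), ∇h = (-8.340864, -1.4664) → (-0.88, 0.53) − 0.01·(-8.340864, -1.4664) = (-0.79659136, 0.544664)

(-0.79659136, 0.544664)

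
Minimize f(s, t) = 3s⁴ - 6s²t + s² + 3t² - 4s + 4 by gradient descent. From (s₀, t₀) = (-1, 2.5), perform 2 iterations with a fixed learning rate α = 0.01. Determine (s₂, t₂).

(-1.21291264, 2.340664)

∇f = (12s³ - 12st + 2s - 4, -6s² + 6t)
(s₁, t₁) = (-1, 2.5) − 0.01·(12, 9) = (-1.12, 2.41)
(s₂, t₂) = (-1.12, 2.41) − 0.01·(9.291264, 6.9336) = (-1.21291264, 2.340664)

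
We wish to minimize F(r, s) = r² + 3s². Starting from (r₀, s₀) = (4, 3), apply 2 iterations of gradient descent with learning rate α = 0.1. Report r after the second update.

∇F = (2r, 6s)
(r₁, s₁) = (4, 3) − 0.1·(8, 18) = (3.2, 1.2)
(r₂, s₂) = (3.2, 1.2) − 0.1·(6.4, 7.2) = (2.56, 0.48)
r = 2.56

2.56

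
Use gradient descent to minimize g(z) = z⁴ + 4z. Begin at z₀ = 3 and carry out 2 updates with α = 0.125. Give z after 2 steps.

g′(z) = 4z³ + 4
z₁ = 3 − 0.125·112 = -11
z₂ = -11 − 0.125·(-5320) = 654

654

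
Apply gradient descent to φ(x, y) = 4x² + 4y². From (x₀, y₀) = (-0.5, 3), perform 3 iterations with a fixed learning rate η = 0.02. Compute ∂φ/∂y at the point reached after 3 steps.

∇φ = (8x, 8y)
(x₁, y₁) = (-0.5, 3) − 0.02·(-4, 24) = (-0.42, 2.52)
(x₂, y₂) = (-0.42, 2.52) − 0.02·(-3.36, 20.16) = (-0.3528, 2.1168)
(x₃, y₃) = (-0.3528, 2.1168) − 0.02·(-2.8224, 16.9344) = (-0.296352, 1.778112)
∂φ/∂y at (-0.296352, 1.778112) = 14.224896

14.224896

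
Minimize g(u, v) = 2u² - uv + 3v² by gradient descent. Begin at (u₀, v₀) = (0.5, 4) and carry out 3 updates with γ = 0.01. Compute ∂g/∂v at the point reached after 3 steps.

19.471244

∇g = (4u - v, -u + 6v)
(u₁, v₁) = (0.5, 4) − 0.01·(-2, 23.5) = (0.52, 3.765)
(u₂, v₂) = (0.52, 3.765) − 0.01·(-1.685, 22.07) = (0.53685, 3.5443)
(u₃, v₃) = (0.53685, 3.5443) − 0.01·(-1.3969, 20.72895) = (0.550819, 3.3370105)
∂g/∂v at (0.550819, 3.3370105) = 19.471244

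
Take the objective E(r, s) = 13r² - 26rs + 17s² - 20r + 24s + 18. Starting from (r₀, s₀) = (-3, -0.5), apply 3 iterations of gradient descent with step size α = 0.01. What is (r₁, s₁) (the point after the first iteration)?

(-2.15, -1.35)

∇E = (26r - 26s - 20, -26r + 34s + 24)
(r₁, s₁) = (-3, -0.5) − 0.01·(-85, 85) = (-2.15, -1.35)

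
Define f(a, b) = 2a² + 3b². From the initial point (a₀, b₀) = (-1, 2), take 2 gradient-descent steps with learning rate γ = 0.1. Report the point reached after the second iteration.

∇f = (4a, 6b)
Step 1: at (-1, 2), ∇f = (-4, 12) → (-1, 2) − 0.1·(-4, 12) = (-0.6, 0.8)
Step 2: at (-0.6, 0.8), ∇f = (-2.4, 4.8) → (-0.6, 0.8) − 0.1·(-2.4, 4.8) = (-0.36, 0.32)

(-0.36, 0.32)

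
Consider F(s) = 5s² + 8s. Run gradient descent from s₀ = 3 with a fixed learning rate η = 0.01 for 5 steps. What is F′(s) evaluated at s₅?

F′(s) = 10s + 8
Step 1: F′(3) = 38; s₁ = 3 − 0.01·38 = 2.62
Step 2: F′(2.62) = 34.2; s₂ = 2.62 − 0.01·34.2 = 2.278
Step 3: F′(2.278) = 30.78; s₃ = 2.278 − 0.01·30.78 = 1.9702
Step 4: F′(1.9702) = 27.702; s₄ = 1.9702 − 0.01·27.702 = 1.69318
Step 5: F′(1.69318) = 24.9318; s₅ = 1.69318 − 0.01·24.9318 = 1.443862
F′(s) at (1.443862) = 22.43862

22.43862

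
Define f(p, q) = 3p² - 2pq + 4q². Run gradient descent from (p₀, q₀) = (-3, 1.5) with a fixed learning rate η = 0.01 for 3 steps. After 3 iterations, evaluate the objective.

∇f = (6p - 2q, -2p + 8q)
(p₁, q₁) = (-3, 1.5) − 0.01·(-21, 18) = (-2.79, 1.32)
(p₂, q₂) = (-2.79, 1.32) − 0.01·(-19.38, 16.14) = (-2.5962, 1.1586)
(p₃, q₃) = (-2.5962, 1.1586) − 0.01·(-17.8944, 14.4612) = (-2.417256, 1.013988)
f(-2.417256, 1.013988) = 26.54420351904

26.54420351904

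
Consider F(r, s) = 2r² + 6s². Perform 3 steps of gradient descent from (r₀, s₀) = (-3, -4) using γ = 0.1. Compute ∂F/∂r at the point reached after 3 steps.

∇F = (4r, 12s)
Step 1: at (-3, -4), ∇F = (-12, -48) → (-3, -4) − 0.1·(-12, -48) = (-1.8, 0.8)
Step 2: at (-1.8, 0.8), ∇F = (-7.2, 9.6) → (-1.8, 0.8) − 0.1·(-7.2, 9.6) = (-1.08, -0.16)
Step 3: at (-1.08, -0.16), ∇F = (-4.32, -1.92) → (-1.08, -0.16) − 0.1·(-4.32, -1.92) = (-0.648, 0.032)
∂F/∂r at (-0.648, 0.032) = -2.592

-2.592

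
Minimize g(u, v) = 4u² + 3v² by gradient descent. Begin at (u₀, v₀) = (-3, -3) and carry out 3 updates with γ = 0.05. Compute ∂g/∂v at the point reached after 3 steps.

∇g = (8u, 6v)
(u₁, v₁) = (-3, -3) − 0.05·(-24, -18) = (-1.8, -2.1)
(u₂, v₂) = (-1.8, -2.1) − 0.05·(-14.4, -12.6) = (-1.08, -1.47)
(u₃, v₃) = (-1.08, -1.47) − 0.05·(-8.64, -8.82) = (-0.648, -1.029)
∂g/∂v at (-0.648, -1.029) = -6.174

-6.174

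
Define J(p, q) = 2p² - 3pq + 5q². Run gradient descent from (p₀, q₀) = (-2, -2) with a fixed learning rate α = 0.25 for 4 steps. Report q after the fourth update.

∇J = (4p - 3q, -3p + 10q)
Step 1: at (-2, -2), ∇J = (-2, -14) → (-2, -2) − 0.25·(-2, -14) = (-1.5, 1.5)
Step 2: at (-1.5, 1.5), ∇J = (-10.5, 19.5) → (-1.5, 1.5) − 0.25·(-10.5, 19.5) = (1.125, -3.375)
Step 3: at (1.125, -3.375), ∇J = (14.625, -37.125) → (1.125, -3.375) − 0.25·(14.625, -37.125) = (-2.53125, 5.90625)
Step 4: at (-2.53125, 5.90625), ∇J = (-27.84375, 66.65625) → (-2.53125, 5.90625) − 0.25·(-27.84375, 66.65625) = (4.4296875, -10.7578125)
q = -10.7578125

-10.7578125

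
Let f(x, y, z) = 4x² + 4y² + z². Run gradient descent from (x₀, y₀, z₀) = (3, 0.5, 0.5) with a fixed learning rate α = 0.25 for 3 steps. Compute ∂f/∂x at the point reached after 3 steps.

∇f = (8x, 8y, 2z)
Step 1: at (3, 0.5, 0.5), ∇f = (24, 4, 1) → (3, 0.5, 0.5) − 0.25·(24, 4, 1) = (-3, -0.5, 0.25)
Step 2: at (-3, -0.5, 0.25), ∇f = (-24, -4, 0.5) → (-3, -0.5, 0.25) − 0.25·(-24, -4, 0.5) = (3, 0.5, 0.125)
Step 3: at (3, 0.5, 0.125), ∇f = (24, 4, 0.25) → (3, 0.5, 0.125) − 0.25·(24, 4, 0.25) = (-3, -0.5, 0.0625)
∂f/∂x at (-3, -0.5, 0.0625) = -24

-24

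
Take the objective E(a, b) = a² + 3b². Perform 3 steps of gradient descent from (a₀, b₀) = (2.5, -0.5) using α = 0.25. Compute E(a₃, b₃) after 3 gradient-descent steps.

0.109375

∇E = (2a, 6b)
Step 1: at (2.5, -0.5), ∇E = (5, -3) → (2.5, -0.5) − 0.25·(5, -3) = (1.25, 0.25)
Step 2: at (1.25, 0.25), ∇E = (2.5, 1.5) → (1.25, 0.25) − 0.25·(2.5, 1.5) = (0.625, -0.125)
Step 3: at (0.625, -0.125), ∇E = (1.25, -0.75) → (0.625, -0.125) − 0.25·(1.25, -0.75) = (0.3125, 0.0625)
E(0.3125, 0.0625) = 0.109375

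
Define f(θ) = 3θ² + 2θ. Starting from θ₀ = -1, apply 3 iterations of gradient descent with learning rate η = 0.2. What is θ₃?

-0.328

f′(θ) = 6θ + 2
Step 1: f′(-1) = -4; θ₁ = -1 − 0.2·(-4) = -0.2
Step 2: f′(-0.2) = 0.8; θ₂ = -0.2 − 0.2·0.8 = -0.36
Step 3: f′(-0.36) = -0.16; θ₃ = -0.36 − 0.2·(-0.16) = -0.328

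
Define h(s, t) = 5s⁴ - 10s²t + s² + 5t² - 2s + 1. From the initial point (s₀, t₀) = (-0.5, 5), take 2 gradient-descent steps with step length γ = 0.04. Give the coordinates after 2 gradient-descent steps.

(1.8098816, 3.93936)

∇h = (20s³ - 20st + 2s - 2, -10s² + 10t)
(s₁, t₁) = (-0.5, 5) − 0.04·(44.5, 47.5) = (-2.28, 3.1)
(s₂, t₂) = (-2.28, 3.1) − 0.04·(-102.24704, -20.984) = (1.8098816, 3.93936)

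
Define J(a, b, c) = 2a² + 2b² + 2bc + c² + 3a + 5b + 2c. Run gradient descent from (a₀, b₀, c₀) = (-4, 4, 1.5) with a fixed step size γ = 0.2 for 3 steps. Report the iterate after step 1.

(-1.4, -0.8, -1.1)

∇J = (4a + 3, 4b + 2c + 5, 2b + 2c + 2)
Step 1: at (-4, 4, 1.5), ∇J = (-13, 24, 13) → (-4, 4, 1.5) − 0.2·(-13, 24, 13) = (-1.4, -0.8, -1.1)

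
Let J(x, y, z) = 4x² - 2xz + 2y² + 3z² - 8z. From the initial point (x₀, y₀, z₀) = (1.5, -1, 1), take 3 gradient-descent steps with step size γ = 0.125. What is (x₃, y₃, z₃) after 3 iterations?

∇J = (8x - 2z, 4y, -2x + 6z - 8)
(x₁, y₁, z₁) = (1.5, -1, 1) − 0.125·(10, -4, -5) = (0.25, -0.5, 1.625)
(x₂, y₂, z₂) = (0.25, -0.5, 1.625) − 0.125·(-1.25, -2, 1.25) = (0.40625, -0.25, 1.46875)
(x₃, y₃, z₃) = (0.40625, -0.25, 1.46875) − 0.125·(0.3125, -1, 0) = (0.3671875, -0.125, 1.46875)

(0.3671875, -0.125, 1.46875)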